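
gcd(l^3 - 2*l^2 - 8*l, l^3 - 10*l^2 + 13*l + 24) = 1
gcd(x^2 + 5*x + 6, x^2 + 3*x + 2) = x + 2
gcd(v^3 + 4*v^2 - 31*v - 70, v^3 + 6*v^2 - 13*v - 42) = v^2 + 9*v + 14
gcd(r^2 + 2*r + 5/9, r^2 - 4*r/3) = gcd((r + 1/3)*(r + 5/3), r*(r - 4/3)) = 1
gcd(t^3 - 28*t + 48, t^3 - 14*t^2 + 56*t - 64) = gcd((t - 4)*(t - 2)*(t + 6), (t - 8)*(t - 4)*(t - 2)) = t^2 - 6*t + 8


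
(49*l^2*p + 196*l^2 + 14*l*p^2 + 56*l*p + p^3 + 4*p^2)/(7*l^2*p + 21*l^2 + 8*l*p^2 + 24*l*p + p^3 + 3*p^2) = (7*l*p + 28*l + p^2 + 4*p)/(l*p + 3*l + p^2 + 3*p)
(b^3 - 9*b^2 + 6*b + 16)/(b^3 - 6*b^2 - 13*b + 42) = (b^2 - 7*b - 8)/(b^2 - 4*b - 21)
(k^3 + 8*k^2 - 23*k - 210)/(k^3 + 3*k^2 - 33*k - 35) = (k + 6)/(k + 1)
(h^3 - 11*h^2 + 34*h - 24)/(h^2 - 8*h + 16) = (h^2 - 7*h + 6)/(h - 4)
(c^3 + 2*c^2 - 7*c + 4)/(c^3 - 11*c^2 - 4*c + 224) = (c^2 - 2*c + 1)/(c^2 - 15*c + 56)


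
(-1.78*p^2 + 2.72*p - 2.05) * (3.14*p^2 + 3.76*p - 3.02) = -5.5892*p^4 + 1.848*p^3 + 9.1658*p^2 - 15.9224*p + 6.191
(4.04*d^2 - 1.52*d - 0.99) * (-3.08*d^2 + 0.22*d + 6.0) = -12.4432*d^4 + 5.5704*d^3 + 26.9548*d^2 - 9.3378*d - 5.94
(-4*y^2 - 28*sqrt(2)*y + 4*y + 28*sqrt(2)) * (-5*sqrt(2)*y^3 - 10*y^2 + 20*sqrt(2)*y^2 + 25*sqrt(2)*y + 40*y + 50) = 20*sqrt(2)*y^5 - 100*sqrt(2)*y^4 + 320*y^4 - 1600*y^3 + 260*sqrt(2)*y^3 - 1300*sqrt(2)*y^2 - 320*y^2 - 280*sqrt(2)*y + 1600*y + 1400*sqrt(2)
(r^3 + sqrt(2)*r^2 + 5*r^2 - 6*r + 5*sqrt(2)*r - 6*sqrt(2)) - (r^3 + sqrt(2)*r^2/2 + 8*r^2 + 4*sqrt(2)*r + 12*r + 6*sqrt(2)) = -3*r^2 + sqrt(2)*r^2/2 - 18*r + sqrt(2)*r - 12*sqrt(2)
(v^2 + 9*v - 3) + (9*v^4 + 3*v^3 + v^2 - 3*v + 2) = 9*v^4 + 3*v^3 + 2*v^2 + 6*v - 1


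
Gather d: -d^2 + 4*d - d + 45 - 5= -d^2 + 3*d + 40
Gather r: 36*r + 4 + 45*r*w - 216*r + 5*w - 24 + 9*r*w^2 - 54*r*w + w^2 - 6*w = r*(9*w^2 - 9*w - 180) + w^2 - w - 20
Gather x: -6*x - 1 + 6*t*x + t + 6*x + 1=6*t*x + t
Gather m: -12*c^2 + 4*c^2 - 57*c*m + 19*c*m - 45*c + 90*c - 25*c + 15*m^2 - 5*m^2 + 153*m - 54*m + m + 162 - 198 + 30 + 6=-8*c^2 + 20*c + 10*m^2 + m*(100 - 38*c)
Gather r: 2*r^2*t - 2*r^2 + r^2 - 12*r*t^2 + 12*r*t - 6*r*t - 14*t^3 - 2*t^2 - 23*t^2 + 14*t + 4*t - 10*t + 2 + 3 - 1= r^2*(2*t - 1) + r*(-12*t^2 + 6*t) - 14*t^3 - 25*t^2 + 8*t + 4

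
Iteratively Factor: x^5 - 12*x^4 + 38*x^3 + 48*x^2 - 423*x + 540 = (x - 5)*(x^4 - 7*x^3 + 3*x^2 + 63*x - 108) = (x - 5)*(x - 3)*(x^3 - 4*x^2 - 9*x + 36) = (x - 5)*(x - 3)^2*(x^2 - x - 12) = (x - 5)*(x - 4)*(x - 3)^2*(x + 3)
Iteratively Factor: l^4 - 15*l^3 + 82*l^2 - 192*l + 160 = (l - 2)*(l^3 - 13*l^2 + 56*l - 80) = (l - 4)*(l - 2)*(l^2 - 9*l + 20) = (l - 5)*(l - 4)*(l - 2)*(l - 4)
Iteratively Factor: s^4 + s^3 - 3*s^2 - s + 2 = (s + 1)*(s^3 - 3*s + 2) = (s + 1)*(s + 2)*(s^2 - 2*s + 1) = (s - 1)*(s + 1)*(s + 2)*(s - 1)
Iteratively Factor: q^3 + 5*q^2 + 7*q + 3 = (q + 1)*(q^2 + 4*q + 3) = (q + 1)^2*(q + 3)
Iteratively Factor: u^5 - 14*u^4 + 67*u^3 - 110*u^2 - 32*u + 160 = (u - 5)*(u^4 - 9*u^3 + 22*u^2 - 32) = (u - 5)*(u - 2)*(u^3 - 7*u^2 + 8*u + 16) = (u - 5)*(u - 4)*(u - 2)*(u^2 - 3*u - 4) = (u - 5)*(u - 4)^2*(u - 2)*(u + 1)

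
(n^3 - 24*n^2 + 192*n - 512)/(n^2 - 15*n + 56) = (n^2 - 16*n + 64)/(n - 7)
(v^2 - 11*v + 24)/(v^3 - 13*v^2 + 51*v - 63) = (v - 8)/(v^2 - 10*v + 21)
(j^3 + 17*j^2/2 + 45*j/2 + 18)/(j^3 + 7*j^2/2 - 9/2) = (j + 4)/(j - 1)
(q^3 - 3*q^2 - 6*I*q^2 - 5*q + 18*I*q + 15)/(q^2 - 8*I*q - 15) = (q^2 - q*(3 + I) + 3*I)/(q - 3*I)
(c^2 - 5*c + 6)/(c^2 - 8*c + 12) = (c - 3)/(c - 6)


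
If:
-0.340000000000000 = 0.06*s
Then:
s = -5.67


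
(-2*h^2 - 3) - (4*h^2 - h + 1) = -6*h^2 + h - 4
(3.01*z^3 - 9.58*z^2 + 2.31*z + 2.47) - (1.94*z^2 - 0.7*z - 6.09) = 3.01*z^3 - 11.52*z^2 + 3.01*z + 8.56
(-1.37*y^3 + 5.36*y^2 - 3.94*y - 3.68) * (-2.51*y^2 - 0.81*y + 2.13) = 3.4387*y^5 - 12.3439*y^4 + 2.6297*y^3 + 23.845*y^2 - 5.4114*y - 7.8384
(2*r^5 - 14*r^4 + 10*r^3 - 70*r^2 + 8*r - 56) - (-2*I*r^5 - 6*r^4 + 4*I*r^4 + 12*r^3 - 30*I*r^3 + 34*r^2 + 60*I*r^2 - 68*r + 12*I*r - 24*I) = 2*r^5 + 2*I*r^5 - 8*r^4 - 4*I*r^4 - 2*r^3 + 30*I*r^3 - 104*r^2 - 60*I*r^2 + 76*r - 12*I*r - 56 + 24*I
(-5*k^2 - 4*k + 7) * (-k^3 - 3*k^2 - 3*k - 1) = 5*k^5 + 19*k^4 + 20*k^3 - 4*k^2 - 17*k - 7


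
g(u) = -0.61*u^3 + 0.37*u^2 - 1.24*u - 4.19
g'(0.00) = -1.24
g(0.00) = -4.19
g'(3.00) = -15.49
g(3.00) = -21.05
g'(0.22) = -1.17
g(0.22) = -4.45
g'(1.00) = -2.33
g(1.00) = -5.67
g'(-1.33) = -5.46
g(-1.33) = -0.45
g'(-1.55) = -6.78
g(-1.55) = 0.89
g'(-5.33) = -57.17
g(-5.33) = 105.30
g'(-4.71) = -45.32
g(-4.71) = 73.60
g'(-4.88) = -48.43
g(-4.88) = 81.56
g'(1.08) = -2.58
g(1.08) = -5.87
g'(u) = -1.83*u^2 + 0.74*u - 1.24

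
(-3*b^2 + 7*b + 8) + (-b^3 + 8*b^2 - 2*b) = -b^3 + 5*b^2 + 5*b + 8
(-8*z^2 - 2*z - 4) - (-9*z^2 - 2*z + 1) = z^2 - 5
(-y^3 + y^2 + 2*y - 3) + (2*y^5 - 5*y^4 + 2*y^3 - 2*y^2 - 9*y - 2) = 2*y^5 - 5*y^4 + y^3 - y^2 - 7*y - 5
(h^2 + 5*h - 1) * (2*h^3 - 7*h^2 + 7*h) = 2*h^5 + 3*h^4 - 30*h^3 + 42*h^2 - 7*h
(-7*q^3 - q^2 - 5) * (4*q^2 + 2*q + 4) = -28*q^5 - 18*q^4 - 30*q^3 - 24*q^2 - 10*q - 20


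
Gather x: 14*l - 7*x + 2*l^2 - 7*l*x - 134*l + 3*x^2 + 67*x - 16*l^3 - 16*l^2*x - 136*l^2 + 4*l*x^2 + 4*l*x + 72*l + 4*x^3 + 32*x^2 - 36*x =-16*l^3 - 134*l^2 - 48*l + 4*x^3 + x^2*(4*l + 35) + x*(-16*l^2 - 3*l + 24)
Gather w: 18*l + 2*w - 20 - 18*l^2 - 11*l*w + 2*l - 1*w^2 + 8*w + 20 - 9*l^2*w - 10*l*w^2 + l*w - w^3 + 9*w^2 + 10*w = -18*l^2 + 20*l - w^3 + w^2*(8 - 10*l) + w*(-9*l^2 - 10*l + 20)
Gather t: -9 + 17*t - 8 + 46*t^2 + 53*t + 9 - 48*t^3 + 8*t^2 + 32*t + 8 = -48*t^3 + 54*t^2 + 102*t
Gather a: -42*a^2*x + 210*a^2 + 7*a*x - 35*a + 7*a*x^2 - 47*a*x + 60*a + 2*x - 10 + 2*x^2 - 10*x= a^2*(210 - 42*x) + a*(7*x^2 - 40*x + 25) + 2*x^2 - 8*x - 10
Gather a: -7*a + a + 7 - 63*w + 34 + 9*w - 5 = -6*a - 54*w + 36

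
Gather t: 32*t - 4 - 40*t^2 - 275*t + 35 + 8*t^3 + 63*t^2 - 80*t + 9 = 8*t^3 + 23*t^2 - 323*t + 40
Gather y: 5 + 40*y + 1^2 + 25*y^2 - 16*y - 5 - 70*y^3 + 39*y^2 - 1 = -70*y^3 + 64*y^2 + 24*y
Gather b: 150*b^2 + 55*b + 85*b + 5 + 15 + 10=150*b^2 + 140*b + 30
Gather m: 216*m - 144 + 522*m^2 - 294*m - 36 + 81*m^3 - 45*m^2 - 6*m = 81*m^3 + 477*m^2 - 84*m - 180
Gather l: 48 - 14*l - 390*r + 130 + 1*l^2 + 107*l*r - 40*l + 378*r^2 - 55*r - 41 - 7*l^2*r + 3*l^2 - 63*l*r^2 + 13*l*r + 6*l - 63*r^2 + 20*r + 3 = l^2*(4 - 7*r) + l*(-63*r^2 + 120*r - 48) + 315*r^2 - 425*r + 140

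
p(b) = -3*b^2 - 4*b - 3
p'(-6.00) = 32.00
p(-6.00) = -87.00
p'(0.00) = -4.00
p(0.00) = -3.00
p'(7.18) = -47.08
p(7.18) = -186.38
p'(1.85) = -15.10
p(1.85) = -20.67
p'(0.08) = -4.48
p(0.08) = -3.34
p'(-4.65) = 23.90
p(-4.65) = -49.27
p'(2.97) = -21.82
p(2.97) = -41.34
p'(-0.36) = -1.84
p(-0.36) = -1.95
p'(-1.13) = 2.78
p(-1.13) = -2.31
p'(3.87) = -27.22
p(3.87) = -63.41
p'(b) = -6*b - 4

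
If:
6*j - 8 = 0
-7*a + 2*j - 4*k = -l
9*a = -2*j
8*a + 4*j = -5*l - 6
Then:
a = -8/27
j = 4/3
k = 199/270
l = -242/135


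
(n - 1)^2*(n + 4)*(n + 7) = n^4 + 9*n^3 + 7*n^2 - 45*n + 28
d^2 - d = d*(d - 1)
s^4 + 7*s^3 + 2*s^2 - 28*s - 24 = (s - 2)*(s + 1)*(s + 2)*(s + 6)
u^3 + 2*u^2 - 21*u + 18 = (u - 3)*(u - 1)*(u + 6)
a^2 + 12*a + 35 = (a + 5)*(a + 7)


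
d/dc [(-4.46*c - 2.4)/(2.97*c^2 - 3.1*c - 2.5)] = (13.2462*c^2 + 14.256*c + 3.71)/(8.8209*c^4 - 18.414*c^3 - 5.24*c^2 + 15.5*c + 6.25)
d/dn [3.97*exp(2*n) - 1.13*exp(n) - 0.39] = (7.94*exp(n) - 1.13)*exp(n)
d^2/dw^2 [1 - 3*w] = 0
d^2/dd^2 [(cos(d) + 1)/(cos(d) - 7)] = 8*(sin(d)^2 - 7*cos(d) + 1)/(cos(d) - 7)^3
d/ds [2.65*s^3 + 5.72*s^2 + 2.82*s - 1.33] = 7.95*s^2 + 11.44*s + 2.82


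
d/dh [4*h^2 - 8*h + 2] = 8*h - 8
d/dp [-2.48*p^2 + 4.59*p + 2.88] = 4.59 - 4.96*p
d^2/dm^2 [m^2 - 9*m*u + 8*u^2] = 2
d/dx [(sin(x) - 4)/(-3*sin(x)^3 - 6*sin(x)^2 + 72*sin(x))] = 2*(sin(x) + 3)*cos(x)/(3*(sin(x) + 6)^2*sin(x)^2)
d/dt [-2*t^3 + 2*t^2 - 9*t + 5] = -6*t^2 + 4*t - 9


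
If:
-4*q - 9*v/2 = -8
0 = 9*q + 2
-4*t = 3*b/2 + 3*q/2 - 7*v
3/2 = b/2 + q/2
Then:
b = 29/9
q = -2/9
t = 1511/648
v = 160/81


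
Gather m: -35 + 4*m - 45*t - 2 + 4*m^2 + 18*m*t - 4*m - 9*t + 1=4*m^2 + 18*m*t - 54*t - 36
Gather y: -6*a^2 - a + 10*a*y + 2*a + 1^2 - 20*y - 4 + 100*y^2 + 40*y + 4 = -6*a^2 + a + 100*y^2 + y*(10*a + 20) + 1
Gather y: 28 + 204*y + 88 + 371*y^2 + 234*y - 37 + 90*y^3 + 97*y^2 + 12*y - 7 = 90*y^3 + 468*y^2 + 450*y + 72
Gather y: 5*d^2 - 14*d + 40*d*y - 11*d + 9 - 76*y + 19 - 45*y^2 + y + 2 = 5*d^2 - 25*d - 45*y^2 + y*(40*d - 75) + 30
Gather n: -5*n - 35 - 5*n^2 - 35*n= -5*n^2 - 40*n - 35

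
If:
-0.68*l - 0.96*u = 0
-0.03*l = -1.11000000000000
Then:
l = 37.00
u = -26.21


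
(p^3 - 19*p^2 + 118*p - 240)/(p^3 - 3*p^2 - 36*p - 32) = (p^2 - 11*p + 30)/(p^2 + 5*p + 4)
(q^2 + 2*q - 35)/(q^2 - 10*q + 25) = (q + 7)/(q - 5)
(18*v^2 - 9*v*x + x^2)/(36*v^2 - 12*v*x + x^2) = (-3*v + x)/(-6*v + x)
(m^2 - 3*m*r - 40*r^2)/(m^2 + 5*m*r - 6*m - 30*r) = (m - 8*r)/(m - 6)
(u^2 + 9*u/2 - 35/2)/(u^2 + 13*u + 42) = (u - 5/2)/(u + 6)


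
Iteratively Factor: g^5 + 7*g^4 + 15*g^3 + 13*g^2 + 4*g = (g)*(g^4 + 7*g^3 + 15*g^2 + 13*g + 4) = g*(g + 4)*(g^3 + 3*g^2 + 3*g + 1) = g*(g + 1)*(g + 4)*(g^2 + 2*g + 1) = g*(g + 1)^2*(g + 4)*(g + 1)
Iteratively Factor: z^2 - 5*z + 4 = (z - 4)*(z - 1)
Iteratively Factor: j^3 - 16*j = (j)*(j^2 - 16) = j*(j + 4)*(j - 4)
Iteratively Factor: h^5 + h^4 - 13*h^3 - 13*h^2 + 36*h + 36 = (h - 2)*(h^4 + 3*h^3 - 7*h^2 - 27*h - 18) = (h - 2)*(h + 3)*(h^3 - 7*h - 6) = (h - 2)*(h + 1)*(h + 3)*(h^2 - h - 6) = (h - 2)*(h + 1)*(h + 2)*(h + 3)*(h - 3)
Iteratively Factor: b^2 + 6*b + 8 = (b + 2)*(b + 4)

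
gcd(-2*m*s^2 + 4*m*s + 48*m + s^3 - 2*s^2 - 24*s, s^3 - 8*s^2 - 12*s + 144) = s^2 - 2*s - 24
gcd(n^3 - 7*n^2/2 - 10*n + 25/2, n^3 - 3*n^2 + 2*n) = n - 1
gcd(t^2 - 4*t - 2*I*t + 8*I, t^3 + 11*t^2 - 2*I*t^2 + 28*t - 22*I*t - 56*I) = t - 2*I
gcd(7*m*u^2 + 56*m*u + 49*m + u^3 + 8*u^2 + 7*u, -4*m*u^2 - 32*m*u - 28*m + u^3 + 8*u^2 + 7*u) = u^2 + 8*u + 7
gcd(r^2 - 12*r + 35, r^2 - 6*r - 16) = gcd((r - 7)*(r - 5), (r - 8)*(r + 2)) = 1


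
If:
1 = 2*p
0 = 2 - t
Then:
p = 1/2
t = 2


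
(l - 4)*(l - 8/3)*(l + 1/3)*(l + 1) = l^4 - 16*l^3/3 + 19*l^2/9 + 12*l + 32/9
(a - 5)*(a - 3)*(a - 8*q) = a^3 - 8*a^2*q - 8*a^2 + 64*a*q + 15*a - 120*q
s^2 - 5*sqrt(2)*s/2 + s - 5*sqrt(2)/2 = (s + 1)*(s - 5*sqrt(2)/2)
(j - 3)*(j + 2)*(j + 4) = j^3 + 3*j^2 - 10*j - 24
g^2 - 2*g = g*(g - 2)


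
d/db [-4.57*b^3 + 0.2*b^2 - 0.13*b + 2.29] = -13.71*b^2 + 0.4*b - 0.13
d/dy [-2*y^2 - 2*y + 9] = -4*y - 2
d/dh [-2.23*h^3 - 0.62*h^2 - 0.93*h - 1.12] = -6.69*h^2 - 1.24*h - 0.93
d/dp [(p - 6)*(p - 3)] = 2*p - 9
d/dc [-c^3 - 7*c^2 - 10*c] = -3*c^2 - 14*c - 10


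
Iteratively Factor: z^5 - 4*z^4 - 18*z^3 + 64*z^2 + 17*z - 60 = (z - 3)*(z^4 - z^3 - 21*z^2 + z + 20) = (z - 3)*(z + 4)*(z^3 - 5*z^2 - z + 5) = (z - 3)*(z + 1)*(z + 4)*(z^2 - 6*z + 5) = (z - 5)*(z - 3)*(z + 1)*(z + 4)*(z - 1)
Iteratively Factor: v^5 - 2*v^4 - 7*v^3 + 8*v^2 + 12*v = (v + 2)*(v^4 - 4*v^3 + v^2 + 6*v) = v*(v + 2)*(v^3 - 4*v^2 + v + 6) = v*(v - 2)*(v + 2)*(v^2 - 2*v - 3) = v*(v - 2)*(v + 1)*(v + 2)*(v - 3)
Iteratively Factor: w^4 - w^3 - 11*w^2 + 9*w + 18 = (w - 3)*(w^3 + 2*w^2 - 5*w - 6) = (w - 3)*(w + 3)*(w^2 - w - 2) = (w - 3)*(w - 2)*(w + 3)*(w + 1)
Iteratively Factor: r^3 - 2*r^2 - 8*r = (r)*(r^2 - 2*r - 8) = r*(r - 4)*(r + 2)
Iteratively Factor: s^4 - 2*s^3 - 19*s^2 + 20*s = (s - 1)*(s^3 - s^2 - 20*s) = (s - 5)*(s - 1)*(s^2 + 4*s) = (s - 5)*(s - 1)*(s + 4)*(s)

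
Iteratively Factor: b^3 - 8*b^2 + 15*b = (b)*(b^2 - 8*b + 15) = b*(b - 3)*(b - 5)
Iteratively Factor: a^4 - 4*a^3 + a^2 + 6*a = (a - 2)*(a^3 - 2*a^2 - 3*a) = (a - 2)*(a + 1)*(a^2 - 3*a) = (a - 3)*(a - 2)*(a + 1)*(a)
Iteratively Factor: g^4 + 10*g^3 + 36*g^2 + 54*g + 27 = (g + 3)*(g^3 + 7*g^2 + 15*g + 9) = (g + 3)^2*(g^2 + 4*g + 3) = (g + 3)^3*(g + 1)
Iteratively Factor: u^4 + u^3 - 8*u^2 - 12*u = (u + 2)*(u^3 - u^2 - 6*u) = (u + 2)^2*(u^2 - 3*u) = u*(u + 2)^2*(u - 3)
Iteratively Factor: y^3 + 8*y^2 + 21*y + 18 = (y + 2)*(y^2 + 6*y + 9) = (y + 2)*(y + 3)*(y + 3)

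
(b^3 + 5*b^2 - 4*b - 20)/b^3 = 1 + 5/b - 4/b^2 - 20/b^3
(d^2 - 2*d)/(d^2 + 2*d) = (d - 2)/(d + 2)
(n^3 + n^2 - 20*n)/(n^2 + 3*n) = (n^2 + n - 20)/(n + 3)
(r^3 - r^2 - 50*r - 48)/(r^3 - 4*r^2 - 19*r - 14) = (r^2 - 2*r - 48)/(r^2 - 5*r - 14)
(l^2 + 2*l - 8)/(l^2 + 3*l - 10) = (l + 4)/(l + 5)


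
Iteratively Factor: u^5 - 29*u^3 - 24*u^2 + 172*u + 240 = (u + 2)*(u^4 - 2*u^3 - 25*u^2 + 26*u + 120) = (u - 5)*(u + 2)*(u^3 + 3*u^2 - 10*u - 24) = (u - 5)*(u - 3)*(u + 2)*(u^2 + 6*u + 8) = (u - 5)*(u - 3)*(u + 2)*(u + 4)*(u + 2)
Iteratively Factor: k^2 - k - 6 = (k + 2)*(k - 3)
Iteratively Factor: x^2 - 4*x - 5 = (x + 1)*(x - 5)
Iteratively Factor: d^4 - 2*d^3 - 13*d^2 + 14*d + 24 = (d + 3)*(d^3 - 5*d^2 + 2*d + 8) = (d - 2)*(d + 3)*(d^2 - 3*d - 4) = (d - 2)*(d + 1)*(d + 3)*(d - 4)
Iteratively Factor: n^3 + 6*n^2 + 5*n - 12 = (n - 1)*(n^2 + 7*n + 12) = (n - 1)*(n + 3)*(n + 4)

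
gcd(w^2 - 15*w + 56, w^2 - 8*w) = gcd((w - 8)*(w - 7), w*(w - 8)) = w - 8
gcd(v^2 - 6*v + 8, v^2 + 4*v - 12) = v - 2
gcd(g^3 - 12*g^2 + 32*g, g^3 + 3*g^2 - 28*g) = g^2 - 4*g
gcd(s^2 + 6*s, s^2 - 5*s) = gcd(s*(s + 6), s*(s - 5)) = s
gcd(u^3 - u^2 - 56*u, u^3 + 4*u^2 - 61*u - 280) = u^2 - u - 56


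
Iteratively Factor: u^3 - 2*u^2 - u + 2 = (u - 1)*(u^2 - u - 2) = (u - 2)*(u - 1)*(u + 1)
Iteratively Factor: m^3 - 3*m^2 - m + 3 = (m - 1)*(m^2 - 2*m - 3) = (m - 3)*(m - 1)*(m + 1)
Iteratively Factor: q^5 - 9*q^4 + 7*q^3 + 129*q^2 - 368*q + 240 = (q - 3)*(q^4 - 6*q^3 - 11*q^2 + 96*q - 80) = (q - 3)*(q + 4)*(q^3 - 10*q^2 + 29*q - 20) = (q - 5)*(q - 3)*(q + 4)*(q^2 - 5*q + 4) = (q - 5)*(q - 4)*(q - 3)*(q + 4)*(q - 1)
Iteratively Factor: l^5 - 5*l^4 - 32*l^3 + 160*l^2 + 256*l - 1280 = (l + 4)*(l^4 - 9*l^3 + 4*l^2 + 144*l - 320) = (l + 4)^2*(l^3 - 13*l^2 + 56*l - 80) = (l - 4)*(l + 4)^2*(l^2 - 9*l + 20) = (l - 4)^2*(l + 4)^2*(l - 5)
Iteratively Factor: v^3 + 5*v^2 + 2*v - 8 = (v + 2)*(v^2 + 3*v - 4) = (v + 2)*(v + 4)*(v - 1)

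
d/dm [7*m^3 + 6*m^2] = 3*m*(7*m + 4)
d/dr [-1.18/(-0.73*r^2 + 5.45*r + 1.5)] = (6.431 - 1.7228*r)/(-0.73*r^2 + 5.45*r + 1.5)^2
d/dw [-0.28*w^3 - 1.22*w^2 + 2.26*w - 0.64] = -0.84*w^2 - 2.44*w + 2.26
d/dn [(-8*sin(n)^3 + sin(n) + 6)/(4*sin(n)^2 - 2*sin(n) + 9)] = (-32*sin(n)^4 + 32*sin(n)^3 - 220*sin(n)^2 - 48*sin(n) + 21)*cos(n)/(4*sin(n)^2 - 2*sin(n) + 9)^2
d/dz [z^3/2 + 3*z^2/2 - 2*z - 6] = 3*z^2/2 + 3*z - 2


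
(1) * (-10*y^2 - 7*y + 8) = -10*y^2 - 7*y + 8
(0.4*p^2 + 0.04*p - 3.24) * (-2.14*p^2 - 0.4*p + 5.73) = -0.856*p^4 - 0.2456*p^3 + 9.2096*p^2 + 1.5252*p - 18.5652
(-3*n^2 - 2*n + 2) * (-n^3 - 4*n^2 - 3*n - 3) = 3*n^5 + 14*n^4 + 15*n^3 + 7*n^2 - 6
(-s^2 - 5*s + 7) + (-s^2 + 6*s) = -2*s^2 + s + 7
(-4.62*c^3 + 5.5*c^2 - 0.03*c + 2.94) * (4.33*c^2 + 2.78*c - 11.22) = -20.0046*c^5 + 10.9714*c^4 + 66.9965*c^3 - 49.0632*c^2 + 8.5098*c - 32.9868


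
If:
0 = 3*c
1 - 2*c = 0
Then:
No Solution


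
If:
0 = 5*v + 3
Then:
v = -3/5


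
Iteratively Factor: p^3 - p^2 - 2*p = (p - 2)*(p^2 + p) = p*(p - 2)*(p + 1)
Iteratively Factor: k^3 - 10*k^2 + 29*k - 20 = (k - 5)*(k^2 - 5*k + 4) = (k - 5)*(k - 1)*(k - 4)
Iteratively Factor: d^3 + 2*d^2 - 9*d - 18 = (d - 3)*(d^2 + 5*d + 6) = (d - 3)*(d + 2)*(d + 3)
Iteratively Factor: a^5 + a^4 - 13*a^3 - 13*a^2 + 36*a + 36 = (a + 1)*(a^4 - 13*a^2 + 36) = (a + 1)*(a + 3)*(a^3 - 3*a^2 - 4*a + 12) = (a + 1)*(a + 2)*(a + 3)*(a^2 - 5*a + 6) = (a - 3)*(a + 1)*(a + 2)*(a + 3)*(a - 2)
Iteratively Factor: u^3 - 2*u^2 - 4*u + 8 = (u - 2)*(u^2 - 4) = (u - 2)*(u + 2)*(u - 2)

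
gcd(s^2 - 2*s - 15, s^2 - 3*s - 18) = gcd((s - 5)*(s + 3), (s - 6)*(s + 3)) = s + 3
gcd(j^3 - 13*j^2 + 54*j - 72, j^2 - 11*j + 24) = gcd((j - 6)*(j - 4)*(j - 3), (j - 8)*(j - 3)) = j - 3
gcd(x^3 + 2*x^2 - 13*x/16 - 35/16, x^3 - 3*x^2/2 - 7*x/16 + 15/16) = x - 1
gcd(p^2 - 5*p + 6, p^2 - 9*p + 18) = p - 3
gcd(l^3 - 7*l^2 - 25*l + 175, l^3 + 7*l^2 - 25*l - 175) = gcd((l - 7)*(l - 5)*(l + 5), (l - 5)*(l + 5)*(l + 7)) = l^2 - 25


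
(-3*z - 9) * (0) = 0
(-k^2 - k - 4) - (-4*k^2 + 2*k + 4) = 3*k^2 - 3*k - 8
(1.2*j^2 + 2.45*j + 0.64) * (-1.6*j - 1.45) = -1.92*j^3 - 5.66*j^2 - 4.5765*j - 0.928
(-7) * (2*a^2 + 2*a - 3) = -14*a^2 - 14*a + 21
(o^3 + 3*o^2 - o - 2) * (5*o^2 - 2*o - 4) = 5*o^5 + 13*o^4 - 15*o^3 - 20*o^2 + 8*o + 8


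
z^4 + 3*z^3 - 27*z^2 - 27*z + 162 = (z - 3)^2*(z + 3)*(z + 6)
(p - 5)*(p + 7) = p^2 + 2*p - 35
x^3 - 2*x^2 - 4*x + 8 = (x - 2)^2*(x + 2)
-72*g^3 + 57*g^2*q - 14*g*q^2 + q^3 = (-8*g + q)*(-3*g + q)^2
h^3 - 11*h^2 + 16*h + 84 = (h - 7)*(h - 6)*(h + 2)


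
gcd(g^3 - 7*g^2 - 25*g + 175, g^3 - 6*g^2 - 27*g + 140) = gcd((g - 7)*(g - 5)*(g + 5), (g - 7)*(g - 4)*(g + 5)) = g^2 - 2*g - 35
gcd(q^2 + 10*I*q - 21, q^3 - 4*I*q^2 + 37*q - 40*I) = 1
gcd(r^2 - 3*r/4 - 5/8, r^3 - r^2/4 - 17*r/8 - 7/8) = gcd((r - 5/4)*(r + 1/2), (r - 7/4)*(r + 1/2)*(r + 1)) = r + 1/2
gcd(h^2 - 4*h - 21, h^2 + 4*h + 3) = h + 3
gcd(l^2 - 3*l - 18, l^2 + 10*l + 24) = 1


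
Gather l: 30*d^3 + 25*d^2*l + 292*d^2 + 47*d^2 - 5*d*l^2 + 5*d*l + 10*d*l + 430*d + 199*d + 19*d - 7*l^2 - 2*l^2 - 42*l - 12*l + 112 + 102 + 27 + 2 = 30*d^3 + 339*d^2 + 648*d + l^2*(-5*d - 9) + l*(25*d^2 + 15*d - 54) + 243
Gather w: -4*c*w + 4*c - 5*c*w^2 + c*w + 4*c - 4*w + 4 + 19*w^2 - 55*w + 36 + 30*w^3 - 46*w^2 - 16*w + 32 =8*c + 30*w^3 + w^2*(-5*c - 27) + w*(-3*c - 75) + 72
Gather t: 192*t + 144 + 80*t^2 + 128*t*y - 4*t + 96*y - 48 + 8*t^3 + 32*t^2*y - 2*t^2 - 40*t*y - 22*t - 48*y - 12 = 8*t^3 + t^2*(32*y + 78) + t*(88*y + 166) + 48*y + 84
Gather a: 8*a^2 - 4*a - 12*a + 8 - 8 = 8*a^2 - 16*a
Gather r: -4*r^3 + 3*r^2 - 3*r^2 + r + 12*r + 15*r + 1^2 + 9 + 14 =-4*r^3 + 28*r + 24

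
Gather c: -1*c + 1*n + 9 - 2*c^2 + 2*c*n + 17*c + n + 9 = -2*c^2 + c*(2*n + 16) + 2*n + 18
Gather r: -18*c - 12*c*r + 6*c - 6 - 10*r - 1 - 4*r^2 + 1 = -12*c - 4*r^2 + r*(-12*c - 10) - 6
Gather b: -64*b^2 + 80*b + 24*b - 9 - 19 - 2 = -64*b^2 + 104*b - 30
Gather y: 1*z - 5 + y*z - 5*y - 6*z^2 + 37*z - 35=y*(z - 5) - 6*z^2 + 38*z - 40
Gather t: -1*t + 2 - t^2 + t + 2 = 4 - t^2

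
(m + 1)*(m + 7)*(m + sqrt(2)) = m^3 + sqrt(2)*m^2 + 8*m^2 + 7*m + 8*sqrt(2)*m + 7*sqrt(2)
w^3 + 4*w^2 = w^2*(w + 4)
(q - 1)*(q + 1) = q^2 - 1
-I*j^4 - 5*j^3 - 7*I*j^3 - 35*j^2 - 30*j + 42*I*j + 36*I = (j + 6)*(j - 3*I)*(j - 2*I)*(-I*j - I)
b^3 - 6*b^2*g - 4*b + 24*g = (b - 2)*(b + 2)*(b - 6*g)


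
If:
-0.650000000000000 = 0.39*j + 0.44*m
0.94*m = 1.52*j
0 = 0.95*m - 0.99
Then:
No Solution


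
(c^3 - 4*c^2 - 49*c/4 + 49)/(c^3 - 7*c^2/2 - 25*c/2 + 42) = (c - 7/2)/(c - 3)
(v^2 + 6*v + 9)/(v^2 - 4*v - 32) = (v^2 + 6*v + 9)/(v^2 - 4*v - 32)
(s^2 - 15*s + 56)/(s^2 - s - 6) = (-s^2 + 15*s - 56)/(-s^2 + s + 6)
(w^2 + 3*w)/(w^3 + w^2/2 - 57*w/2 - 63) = 2*w/(2*w^2 - 5*w - 42)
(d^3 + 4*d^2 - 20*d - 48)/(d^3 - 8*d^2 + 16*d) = (d^2 + 8*d + 12)/(d*(d - 4))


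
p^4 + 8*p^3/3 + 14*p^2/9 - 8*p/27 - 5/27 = (p - 1/3)*(p + 1/3)*(p + 1)*(p + 5/3)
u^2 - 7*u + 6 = (u - 6)*(u - 1)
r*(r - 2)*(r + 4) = r^3 + 2*r^2 - 8*r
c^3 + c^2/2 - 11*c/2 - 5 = (c - 5/2)*(c + 1)*(c + 2)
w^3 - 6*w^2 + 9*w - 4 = (w - 4)*(w - 1)^2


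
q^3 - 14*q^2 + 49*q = q*(q - 7)^2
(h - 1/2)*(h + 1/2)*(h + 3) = h^3 + 3*h^2 - h/4 - 3/4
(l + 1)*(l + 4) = l^2 + 5*l + 4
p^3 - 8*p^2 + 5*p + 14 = (p - 7)*(p - 2)*(p + 1)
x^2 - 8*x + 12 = (x - 6)*(x - 2)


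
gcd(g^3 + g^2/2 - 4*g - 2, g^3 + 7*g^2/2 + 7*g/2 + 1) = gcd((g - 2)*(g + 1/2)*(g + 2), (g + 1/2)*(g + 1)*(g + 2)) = g^2 + 5*g/2 + 1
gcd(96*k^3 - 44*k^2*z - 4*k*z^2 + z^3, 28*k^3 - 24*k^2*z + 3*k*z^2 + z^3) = -2*k + z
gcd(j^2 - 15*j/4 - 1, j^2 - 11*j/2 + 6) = j - 4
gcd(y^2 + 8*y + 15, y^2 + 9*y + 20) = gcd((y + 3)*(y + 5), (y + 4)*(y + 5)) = y + 5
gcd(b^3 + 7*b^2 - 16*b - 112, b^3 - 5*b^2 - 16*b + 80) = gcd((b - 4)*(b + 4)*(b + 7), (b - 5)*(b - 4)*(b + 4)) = b^2 - 16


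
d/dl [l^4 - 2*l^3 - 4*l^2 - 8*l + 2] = 4*l^3 - 6*l^2 - 8*l - 8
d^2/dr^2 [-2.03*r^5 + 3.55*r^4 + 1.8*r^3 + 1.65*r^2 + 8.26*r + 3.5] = -40.6*r^3 + 42.6*r^2 + 10.8*r + 3.3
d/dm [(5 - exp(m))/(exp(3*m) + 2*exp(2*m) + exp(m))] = (2*exp(2*m) - 15*exp(m) - 5)*exp(-m)/(exp(3*m) + 3*exp(2*m) + 3*exp(m) + 1)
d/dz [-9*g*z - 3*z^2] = -9*g - 6*z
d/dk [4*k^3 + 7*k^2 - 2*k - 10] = 12*k^2 + 14*k - 2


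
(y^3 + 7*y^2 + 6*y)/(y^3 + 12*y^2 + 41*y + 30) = y/(y + 5)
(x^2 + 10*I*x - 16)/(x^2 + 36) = (x^2 + 10*I*x - 16)/(x^2 + 36)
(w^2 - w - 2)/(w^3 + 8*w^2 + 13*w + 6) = (w - 2)/(w^2 + 7*w + 6)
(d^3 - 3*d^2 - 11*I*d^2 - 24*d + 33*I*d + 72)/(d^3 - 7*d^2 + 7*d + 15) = (d^2 - 11*I*d - 24)/(d^2 - 4*d - 5)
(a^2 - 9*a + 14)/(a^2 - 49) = (a - 2)/(a + 7)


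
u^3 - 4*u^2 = u^2*(u - 4)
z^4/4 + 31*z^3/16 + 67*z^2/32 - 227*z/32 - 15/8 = (z/4 + 1)*(z - 3/2)*(z + 1/4)*(z + 5)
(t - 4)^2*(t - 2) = t^3 - 10*t^2 + 32*t - 32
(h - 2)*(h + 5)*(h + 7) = h^3 + 10*h^2 + 11*h - 70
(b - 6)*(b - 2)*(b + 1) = b^3 - 7*b^2 + 4*b + 12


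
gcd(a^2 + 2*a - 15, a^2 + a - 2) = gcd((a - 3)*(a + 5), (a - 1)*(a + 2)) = 1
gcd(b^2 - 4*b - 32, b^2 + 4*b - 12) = 1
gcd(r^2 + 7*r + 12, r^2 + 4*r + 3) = r + 3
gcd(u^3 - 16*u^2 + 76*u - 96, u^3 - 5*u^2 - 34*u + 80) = u^2 - 10*u + 16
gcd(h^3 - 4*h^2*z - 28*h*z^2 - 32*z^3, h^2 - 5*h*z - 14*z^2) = h + 2*z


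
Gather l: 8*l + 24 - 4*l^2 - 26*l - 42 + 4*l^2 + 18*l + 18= 0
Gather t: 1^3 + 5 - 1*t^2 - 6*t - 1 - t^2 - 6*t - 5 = -2*t^2 - 12*t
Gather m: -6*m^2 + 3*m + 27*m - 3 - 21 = -6*m^2 + 30*m - 24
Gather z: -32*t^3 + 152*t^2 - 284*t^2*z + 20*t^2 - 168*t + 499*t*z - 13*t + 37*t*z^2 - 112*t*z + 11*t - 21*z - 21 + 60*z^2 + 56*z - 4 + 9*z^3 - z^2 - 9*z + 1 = -32*t^3 + 172*t^2 - 170*t + 9*z^3 + z^2*(37*t + 59) + z*(-284*t^2 + 387*t + 26) - 24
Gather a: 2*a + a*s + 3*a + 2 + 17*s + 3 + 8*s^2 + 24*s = a*(s + 5) + 8*s^2 + 41*s + 5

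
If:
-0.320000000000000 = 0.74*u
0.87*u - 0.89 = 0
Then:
No Solution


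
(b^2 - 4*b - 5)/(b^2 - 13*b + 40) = (b + 1)/(b - 8)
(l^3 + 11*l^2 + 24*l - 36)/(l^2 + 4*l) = (l^3 + 11*l^2 + 24*l - 36)/(l*(l + 4))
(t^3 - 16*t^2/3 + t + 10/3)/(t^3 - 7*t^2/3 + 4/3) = (t - 5)/(t - 2)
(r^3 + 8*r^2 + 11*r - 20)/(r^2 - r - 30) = (r^2 + 3*r - 4)/(r - 6)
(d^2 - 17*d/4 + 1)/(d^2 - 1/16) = 4*(d - 4)/(4*d + 1)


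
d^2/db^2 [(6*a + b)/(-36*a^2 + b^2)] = -2/(216*a^3 - 108*a^2*b + 18*a*b^2 - b^3)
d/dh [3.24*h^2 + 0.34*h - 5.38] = 6.48*h + 0.34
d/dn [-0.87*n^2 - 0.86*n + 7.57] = -1.74*n - 0.86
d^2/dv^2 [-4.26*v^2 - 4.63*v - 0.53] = -8.52000000000000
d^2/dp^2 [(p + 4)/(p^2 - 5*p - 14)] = 2*((1 - 3*p)*(-p^2 + 5*p + 14) - (p + 4)*(2*p - 5)^2)/(-p^2 + 5*p + 14)^3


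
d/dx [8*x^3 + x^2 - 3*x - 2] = 24*x^2 + 2*x - 3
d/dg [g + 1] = 1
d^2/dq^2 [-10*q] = 0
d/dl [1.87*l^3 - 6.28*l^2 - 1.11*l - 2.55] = 5.61*l^2 - 12.56*l - 1.11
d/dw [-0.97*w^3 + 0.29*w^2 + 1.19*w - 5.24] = -2.91*w^2 + 0.58*w + 1.19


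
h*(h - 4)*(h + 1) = h^3 - 3*h^2 - 4*h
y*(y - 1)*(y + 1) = y^3 - y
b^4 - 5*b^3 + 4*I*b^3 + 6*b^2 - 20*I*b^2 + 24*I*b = b*(b - 3)*(b - 2)*(b + 4*I)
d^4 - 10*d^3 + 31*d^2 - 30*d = d*(d - 5)*(d - 3)*(d - 2)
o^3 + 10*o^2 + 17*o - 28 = (o - 1)*(o + 4)*(o + 7)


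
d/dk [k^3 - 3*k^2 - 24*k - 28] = 3*k^2 - 6*k - 24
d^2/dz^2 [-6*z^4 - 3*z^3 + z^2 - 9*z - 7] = -72*z^2 - 18*z + 2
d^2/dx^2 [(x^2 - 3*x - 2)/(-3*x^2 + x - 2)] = 16*(3*x^3 + 9*x^2 - 9*x - 1)/(27*x^6 - 27*x^5 + 63*x^4 - 37*x^3 + 42*x^2 - 12*x + 8)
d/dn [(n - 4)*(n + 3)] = 2*n - 1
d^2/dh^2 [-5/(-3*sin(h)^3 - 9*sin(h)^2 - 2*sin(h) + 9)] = 5*(-81*sin(h)^6 - 297*sin(h)^5 - 228*sin(h)^4 + 135*sin(h)^3 + 194*sin(h)^2 + 252*sin(h) + 170)/(3*sin(h)^3 + 9*sin(h)^2 + 2*sin(h) - 9)^3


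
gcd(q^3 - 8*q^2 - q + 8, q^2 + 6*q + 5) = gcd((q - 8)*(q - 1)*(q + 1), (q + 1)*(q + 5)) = q + 1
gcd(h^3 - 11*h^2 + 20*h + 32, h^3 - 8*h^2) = h - 8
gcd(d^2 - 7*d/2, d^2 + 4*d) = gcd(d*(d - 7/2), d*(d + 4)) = d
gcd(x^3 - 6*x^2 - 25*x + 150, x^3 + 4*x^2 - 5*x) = x + 5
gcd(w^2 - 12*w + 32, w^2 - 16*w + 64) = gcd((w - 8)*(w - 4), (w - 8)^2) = w - 8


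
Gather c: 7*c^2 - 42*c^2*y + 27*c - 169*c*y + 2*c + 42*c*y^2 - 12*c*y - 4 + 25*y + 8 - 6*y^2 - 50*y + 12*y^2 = c^2*(7 - 42*y) + c*(42*y^2 - 181*y + 29) + 6*y^2 - 25*y + 4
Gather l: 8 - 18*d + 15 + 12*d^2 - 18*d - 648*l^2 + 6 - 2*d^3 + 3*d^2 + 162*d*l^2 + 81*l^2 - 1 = -2*d^3 + 15*d^2 - 36*d + l^2*(162*d - 567) + 28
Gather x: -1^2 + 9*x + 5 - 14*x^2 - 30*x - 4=-14*x^2 - 21*x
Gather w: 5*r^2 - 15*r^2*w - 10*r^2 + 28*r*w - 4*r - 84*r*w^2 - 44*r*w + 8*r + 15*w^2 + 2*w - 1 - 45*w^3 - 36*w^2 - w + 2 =-5*r^2 + 4*r - 45*w^3 + w^2*(-84*r - 21) + w*(-15*r^2 - 16*r + 1) + 1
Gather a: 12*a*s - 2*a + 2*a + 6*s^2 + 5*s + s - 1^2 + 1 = 12*a*s + 6*s^2 + 6*s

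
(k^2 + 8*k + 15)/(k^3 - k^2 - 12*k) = (k + 5)/(k*(k - 4))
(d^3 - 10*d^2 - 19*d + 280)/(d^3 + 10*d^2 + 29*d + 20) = (d^2 - 15*d + 56)/(d^2 + 5*d + 4)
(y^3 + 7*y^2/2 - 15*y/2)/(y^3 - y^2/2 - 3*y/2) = (y + 5)/(y + 1)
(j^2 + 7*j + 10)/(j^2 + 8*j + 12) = (j + 5)/(j + 6)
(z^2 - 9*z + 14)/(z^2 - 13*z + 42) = (z - 2)/(z - 6)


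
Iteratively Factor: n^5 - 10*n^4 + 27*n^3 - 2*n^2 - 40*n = (n - 5)*(n^4 - 5*n^3 + 2*n^2 + 8*n) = (n - 5)*(n - 2)*(n^3 - 3*n^2 - 4*n) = (n - 5)*(n - 4)*(n - 2)*(n^2 + n) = n*(n - 5)*(n - 4)*(n - 2)*(n + 1)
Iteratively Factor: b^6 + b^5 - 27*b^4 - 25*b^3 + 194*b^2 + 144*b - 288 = (b - 4)*(b^5 + 5*b^4 - 7*b^3 - 53*b^2 - 18*b + 72) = (b - 4)*(b - 3)*(b^4 + 8*b^3 + 17*b^2 - 2*b - 24) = (b - 4)*(b - 3)*(b + 2)*(b^3 + 6*b^2 + 5*b - 12) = (b - 4)*(b - 3)*(b + 2)*(b + 4)*(b^2 + 2*b - 3) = (b - 4)*(b - 3)*(b - 1)*(b + 2)*(b + 4)*(b + 3)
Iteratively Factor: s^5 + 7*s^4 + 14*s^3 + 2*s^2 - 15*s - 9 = (s + 3)*(s^4 + 4*s^3 + 2*s^2 - 4*s - 3) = (s + 3)^2*(s^3 + s^2 - s - 1) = (s + 1)*(s + 3)^2*(s^2 - 1) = (s - 1)*(s + 1)*(s + 3)^2*(s + 1)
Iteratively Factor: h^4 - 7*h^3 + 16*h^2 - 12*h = (h - 3)*(h^3 - 4*h^2 + 4*h) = (h - 3)*(h - 2)*(h^2 - 2*h) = h*(h - 3)*(h - 2)*(h - 2)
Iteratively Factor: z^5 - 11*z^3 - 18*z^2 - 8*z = (z - 4)*(z^4 + 4*z^3 + 5*z^2 + 2*z) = (z - 4)*(z + 1)*(z^3 + 3*z^2 + 2*z) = (z - 4)*(z + 1)*(z + 2)*(z^2 + z) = (z - 4)*(z + 1)^2*(z + 2)*(z)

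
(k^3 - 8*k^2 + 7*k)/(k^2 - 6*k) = (k^2 - 8*k + 7)/(k - 6)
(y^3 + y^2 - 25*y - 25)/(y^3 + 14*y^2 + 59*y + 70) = (y^2 - 4*y - 5)/(y^2 + 9*y + 14)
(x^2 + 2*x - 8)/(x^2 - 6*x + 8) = (x + 4)/(x - 4)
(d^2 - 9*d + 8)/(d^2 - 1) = (d - 8)/(d + 1)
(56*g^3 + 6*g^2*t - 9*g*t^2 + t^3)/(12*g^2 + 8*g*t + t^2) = (28*g^2 - 11*g*t + t^2)/(6*g + t)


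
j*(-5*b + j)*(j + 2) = -5*b*j^2 - 10*b*j + j^3 + 2*j^2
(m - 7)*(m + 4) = m^2 - 3*m - 28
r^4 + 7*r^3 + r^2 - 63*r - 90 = (r - 3)*(r + 2)*(r + 3)*(r + 5)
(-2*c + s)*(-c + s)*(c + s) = 2*c^3 - c^2*s - 2*c*s^2 + s^3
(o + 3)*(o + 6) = o^2 + 9*o + 18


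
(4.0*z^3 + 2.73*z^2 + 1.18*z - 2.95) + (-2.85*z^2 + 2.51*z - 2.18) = 4.0*z^3 - 0.12*z^2 + 3.69*z - 5.13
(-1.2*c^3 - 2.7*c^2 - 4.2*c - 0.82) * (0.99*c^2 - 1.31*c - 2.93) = -1.188*c^5 - 1.101*c^4 + 2.895*c^3 + 12.6012*c^2 + 13.3802*c + 2.4026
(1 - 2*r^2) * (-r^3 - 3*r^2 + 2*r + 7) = 2*r^5 + 6*r^4 - 5*r^3 - 17*r^2 + 2*r + 7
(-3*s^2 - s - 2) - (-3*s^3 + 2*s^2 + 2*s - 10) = 3*s^3 - 5*s^2 - 3*s + 8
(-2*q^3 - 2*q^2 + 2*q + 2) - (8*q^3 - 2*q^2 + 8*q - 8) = -10*q^3 - 6*q + 10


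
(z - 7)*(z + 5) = z^2 - 2*z - 35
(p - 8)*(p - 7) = p^2 - 15*p + 56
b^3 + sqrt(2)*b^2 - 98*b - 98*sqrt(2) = (b - 7*sqrt(2))*(b + sqrt(2))*(b + 7*sqrt(2))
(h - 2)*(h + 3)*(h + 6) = h^3 + 7*h^2 - 36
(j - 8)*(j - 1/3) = j^2 - 25*j/3 + 8/3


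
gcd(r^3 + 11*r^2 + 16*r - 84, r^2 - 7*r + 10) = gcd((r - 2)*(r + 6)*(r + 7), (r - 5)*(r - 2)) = r - 2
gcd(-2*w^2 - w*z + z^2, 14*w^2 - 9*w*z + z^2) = -2*w + z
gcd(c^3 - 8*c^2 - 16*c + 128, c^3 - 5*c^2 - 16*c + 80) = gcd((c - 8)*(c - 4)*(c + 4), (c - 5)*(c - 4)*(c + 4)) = c^2 - 16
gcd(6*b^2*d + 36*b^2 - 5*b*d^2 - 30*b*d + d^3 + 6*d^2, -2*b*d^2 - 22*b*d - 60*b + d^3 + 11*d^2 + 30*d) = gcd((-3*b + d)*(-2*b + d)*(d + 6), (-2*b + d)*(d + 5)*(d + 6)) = 2*b*d + 12*b - d^2 - 6*d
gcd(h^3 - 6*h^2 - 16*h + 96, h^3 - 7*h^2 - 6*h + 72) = h^2 - 10*h + 24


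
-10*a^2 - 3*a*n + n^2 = (-5*a + n)*(2*a + n)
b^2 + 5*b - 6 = (b - 1)*(b + 6)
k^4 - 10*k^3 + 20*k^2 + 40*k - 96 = (k - 6)*(k - 4)*(k - 2)*(k + 2)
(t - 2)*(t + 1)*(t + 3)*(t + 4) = t^4 + 6*t^3 + 3*t^2 - 26*t - 24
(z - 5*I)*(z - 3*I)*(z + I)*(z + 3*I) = z^4 - 4*I*z^3 + 14*z^2 - 36*I*z + 45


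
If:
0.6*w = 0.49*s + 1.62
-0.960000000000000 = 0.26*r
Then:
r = -3.69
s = 1.22448979591837*w - 3.30612244897959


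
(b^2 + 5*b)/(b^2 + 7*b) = (b + 5)/(b + 7)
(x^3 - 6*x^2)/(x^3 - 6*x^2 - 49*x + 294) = x^2/(x^2 - 49)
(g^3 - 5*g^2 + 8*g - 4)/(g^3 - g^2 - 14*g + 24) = (g^2 - 3*g + 2)/(g^2 + g - 12)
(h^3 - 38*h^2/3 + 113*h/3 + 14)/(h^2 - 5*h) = (3*h^3 - 38*h^2 + 113*h + 42)/(3*h*(h - 5))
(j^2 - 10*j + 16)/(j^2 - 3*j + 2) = (j - 8)/(j - 1)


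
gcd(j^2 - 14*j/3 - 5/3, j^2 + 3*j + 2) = 1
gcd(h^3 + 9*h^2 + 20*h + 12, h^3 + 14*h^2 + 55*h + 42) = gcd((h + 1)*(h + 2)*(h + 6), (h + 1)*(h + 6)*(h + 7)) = h^2 + 7*h + 6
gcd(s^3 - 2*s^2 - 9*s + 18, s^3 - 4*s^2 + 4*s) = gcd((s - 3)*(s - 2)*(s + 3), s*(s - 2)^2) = s - 2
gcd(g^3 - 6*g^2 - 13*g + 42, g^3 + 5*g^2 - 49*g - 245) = g - 7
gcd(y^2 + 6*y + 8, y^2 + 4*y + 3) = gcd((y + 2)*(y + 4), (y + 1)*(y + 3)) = 1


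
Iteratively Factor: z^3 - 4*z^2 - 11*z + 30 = (z + 3)*(z^2 - 7*z + 10) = (z - 2)*(z + 3)*(z - 5)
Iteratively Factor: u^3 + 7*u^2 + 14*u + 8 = (u + 4)*(u^2 + 3*u + 2) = (u + 2)*(u + 4)*(u + 1)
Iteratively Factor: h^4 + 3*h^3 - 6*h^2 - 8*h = (h + 4)*(h^3 - h^2 - 2*h) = (h + 1)*(h + 4)*(h^2 - 2*h) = h*(h + 1)*(h + 4)*(h - 2)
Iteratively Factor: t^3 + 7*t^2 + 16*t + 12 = (t + 3)*(t^2 + 4*t + 4) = (t + 2)*(t + 3)*(t + 2)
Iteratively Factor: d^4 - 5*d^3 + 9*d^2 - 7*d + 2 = (d - 1)*(d^3 - 4*d^2 + 5*d - 2) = (d - 1)^2*(d^2 - 3*d + 2) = (d - 2)*(d - 1)^2*(d - 1)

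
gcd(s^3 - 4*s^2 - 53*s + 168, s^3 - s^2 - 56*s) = s^2 - s - 56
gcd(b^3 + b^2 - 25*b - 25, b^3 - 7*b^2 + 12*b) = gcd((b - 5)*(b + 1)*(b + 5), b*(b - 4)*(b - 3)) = 1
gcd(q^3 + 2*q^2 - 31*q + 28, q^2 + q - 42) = q + 7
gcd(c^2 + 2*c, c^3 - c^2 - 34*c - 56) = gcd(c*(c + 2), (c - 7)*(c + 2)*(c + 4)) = c + 2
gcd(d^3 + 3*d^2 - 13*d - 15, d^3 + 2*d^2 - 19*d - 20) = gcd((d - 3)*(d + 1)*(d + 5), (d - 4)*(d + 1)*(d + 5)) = d^2 + 6*d + 5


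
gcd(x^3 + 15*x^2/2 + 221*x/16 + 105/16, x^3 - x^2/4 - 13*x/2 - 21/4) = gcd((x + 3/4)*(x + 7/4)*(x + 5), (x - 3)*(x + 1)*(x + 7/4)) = x + 7/4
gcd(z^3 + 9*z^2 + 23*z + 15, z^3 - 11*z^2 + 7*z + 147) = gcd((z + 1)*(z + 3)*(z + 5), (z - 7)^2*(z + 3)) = z + 3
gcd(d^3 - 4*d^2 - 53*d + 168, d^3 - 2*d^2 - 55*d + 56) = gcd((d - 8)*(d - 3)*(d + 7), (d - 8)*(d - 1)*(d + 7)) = d^2 - d - 56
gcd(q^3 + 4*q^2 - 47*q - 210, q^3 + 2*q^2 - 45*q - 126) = q^2 - q - 42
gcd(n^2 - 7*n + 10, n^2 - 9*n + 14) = n - 2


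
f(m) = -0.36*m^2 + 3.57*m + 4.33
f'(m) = 3.57 - 0.72*m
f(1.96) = 9.94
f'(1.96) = 2.16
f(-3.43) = -12.15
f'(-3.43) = 6.04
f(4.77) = 13.17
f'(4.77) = 0.14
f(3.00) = 11.80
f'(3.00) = 1.41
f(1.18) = 8.04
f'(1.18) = 2.72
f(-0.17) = 3.71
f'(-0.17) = 3.69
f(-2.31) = -5.84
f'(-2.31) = 5.23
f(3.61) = 12.53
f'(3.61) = 0.97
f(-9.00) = -56.96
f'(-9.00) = 10.05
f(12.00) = -4.67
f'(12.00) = -5.07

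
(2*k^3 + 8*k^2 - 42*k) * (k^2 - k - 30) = 2*k^5 + 6*k^4 - 110*k^3 - 198*k^2 + 1260*k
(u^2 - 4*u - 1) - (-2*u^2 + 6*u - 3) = 3*u^2 - 10*u + 2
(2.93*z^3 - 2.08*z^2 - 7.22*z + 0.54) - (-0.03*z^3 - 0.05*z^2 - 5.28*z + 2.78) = 2.96*z^3 - 2.03*z^2 - 1.94*z - 2.24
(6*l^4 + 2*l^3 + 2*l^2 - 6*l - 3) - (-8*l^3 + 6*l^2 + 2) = 6*l^4 + 10*l^3 - 4*l^2 - 6*l - 5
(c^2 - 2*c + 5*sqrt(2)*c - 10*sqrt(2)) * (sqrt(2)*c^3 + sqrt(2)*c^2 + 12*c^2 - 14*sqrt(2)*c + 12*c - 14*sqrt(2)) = sqrt(2)*c^5 - sqrt(2)*c^4 + 22*c^4 - 22*c^3 + 44*sqrt(2)*c^3 - 184*c^2 - 46*sqrt(2)*c^2 - 92*sqrt(2)*c + 140*c + 280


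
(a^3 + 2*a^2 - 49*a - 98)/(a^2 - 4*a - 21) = (a^2 + 9*a + 14)/(a + 3)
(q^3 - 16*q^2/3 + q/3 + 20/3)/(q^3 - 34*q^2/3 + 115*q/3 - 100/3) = (q + 1)/(q - 5)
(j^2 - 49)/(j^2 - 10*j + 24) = (j^2 - 49)/(j^2 - 10*j + 24)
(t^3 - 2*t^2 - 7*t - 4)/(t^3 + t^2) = 1 - 3/t - 4/t^2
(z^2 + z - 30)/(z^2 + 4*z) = (z^2 + z - 30)/(z*(z + 4))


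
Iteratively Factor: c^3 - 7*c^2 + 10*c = (c)*(c^2 - 7*c + 10) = c*(c - 2)*(c - 5)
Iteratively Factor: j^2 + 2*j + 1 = (j + 1)*(j + 1)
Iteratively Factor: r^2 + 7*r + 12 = (r + 3)*(r + 4)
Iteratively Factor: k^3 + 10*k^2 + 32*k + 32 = (k + 4)*(k^2 + 6*k + 8) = (k + 2)*(k + 4)*(k + 4)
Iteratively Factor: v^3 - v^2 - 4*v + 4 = (v + 2)*(v^2 - 3*v + 2) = (v - 2)*(v + 2)*(v - 1)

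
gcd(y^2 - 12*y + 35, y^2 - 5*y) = y - 5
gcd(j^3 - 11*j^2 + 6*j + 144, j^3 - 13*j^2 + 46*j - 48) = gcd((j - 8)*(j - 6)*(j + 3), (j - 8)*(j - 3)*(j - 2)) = j - 8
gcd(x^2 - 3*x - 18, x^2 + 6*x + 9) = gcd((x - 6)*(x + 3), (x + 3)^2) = x + 3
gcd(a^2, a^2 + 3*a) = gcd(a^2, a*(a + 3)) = a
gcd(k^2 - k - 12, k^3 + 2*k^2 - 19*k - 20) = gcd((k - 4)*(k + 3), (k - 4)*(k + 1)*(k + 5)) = k - 4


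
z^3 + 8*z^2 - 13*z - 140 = (z - 4)*(z + 5)*(z + 7)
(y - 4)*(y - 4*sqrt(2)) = y^2 - 4*sqrt(2)*y - 4*y + 16*sqrt(2)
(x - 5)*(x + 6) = x^2 + x - 30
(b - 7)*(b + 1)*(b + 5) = b^3 - b^2 - 37*b - 35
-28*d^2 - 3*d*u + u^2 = (-7*d + u)*(4*d + u)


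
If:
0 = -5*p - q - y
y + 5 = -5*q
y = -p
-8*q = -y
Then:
No Solution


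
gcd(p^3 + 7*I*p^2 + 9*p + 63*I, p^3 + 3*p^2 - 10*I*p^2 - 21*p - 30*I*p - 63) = p - 3*I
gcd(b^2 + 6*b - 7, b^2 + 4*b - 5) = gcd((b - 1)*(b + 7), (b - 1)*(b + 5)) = b - 1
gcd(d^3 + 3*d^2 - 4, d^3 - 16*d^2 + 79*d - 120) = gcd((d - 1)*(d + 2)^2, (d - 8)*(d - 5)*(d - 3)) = 1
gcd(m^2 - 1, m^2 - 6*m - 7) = m + 1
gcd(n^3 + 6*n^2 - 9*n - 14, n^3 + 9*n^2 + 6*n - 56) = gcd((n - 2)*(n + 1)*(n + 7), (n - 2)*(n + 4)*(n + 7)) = n^2 + 5*n - 14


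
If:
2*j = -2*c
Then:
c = -j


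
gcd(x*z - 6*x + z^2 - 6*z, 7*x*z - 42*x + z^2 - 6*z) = z - 6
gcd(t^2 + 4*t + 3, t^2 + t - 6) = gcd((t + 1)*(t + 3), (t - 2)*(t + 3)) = t + 3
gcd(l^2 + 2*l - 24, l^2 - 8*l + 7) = 1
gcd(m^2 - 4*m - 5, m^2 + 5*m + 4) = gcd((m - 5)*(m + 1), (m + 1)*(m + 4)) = m + 1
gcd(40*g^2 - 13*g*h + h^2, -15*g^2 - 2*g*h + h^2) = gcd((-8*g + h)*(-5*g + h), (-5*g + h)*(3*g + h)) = 5*g - h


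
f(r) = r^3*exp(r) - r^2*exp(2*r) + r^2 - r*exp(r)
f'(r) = r^3*exp(r) - 2*r^2*exp(2*r) + 3*r^2*exp(r) - 2*r*exp(2*r) - r*exp(r) + 2*r - exp(r)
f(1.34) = -20.32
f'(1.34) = -67.96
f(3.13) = -4486.31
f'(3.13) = -12241.71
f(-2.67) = 5.96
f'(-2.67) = -5.10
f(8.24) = -972962343.97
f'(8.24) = -2183908574.13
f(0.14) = -0.16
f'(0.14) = -1.38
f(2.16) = -277.48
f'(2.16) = -840.74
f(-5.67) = 31.54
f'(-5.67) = -11.62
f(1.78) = -85.35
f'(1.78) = -271.12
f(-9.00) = 80.91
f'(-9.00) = -18.06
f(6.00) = -5774416.44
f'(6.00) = -13543503.55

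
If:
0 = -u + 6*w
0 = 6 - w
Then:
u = 36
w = 6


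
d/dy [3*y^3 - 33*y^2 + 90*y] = 9*y^2 - 66*y + 90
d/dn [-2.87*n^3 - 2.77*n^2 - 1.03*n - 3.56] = -8.61*n^2 - 5.54*n - 1.03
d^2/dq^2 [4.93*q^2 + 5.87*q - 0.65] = 9.86000000000000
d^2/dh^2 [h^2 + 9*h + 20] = 2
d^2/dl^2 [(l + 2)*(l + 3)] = 2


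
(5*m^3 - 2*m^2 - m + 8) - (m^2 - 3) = 5*m^3 - 3*m^2 - m + 11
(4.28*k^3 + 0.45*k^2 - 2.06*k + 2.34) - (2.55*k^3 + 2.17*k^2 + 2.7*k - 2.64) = 1.73*k^3 - 1.72*k^2 - 4.76*k + 4.98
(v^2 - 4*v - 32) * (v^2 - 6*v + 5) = v^4 - 10*v^3 - 3*v^2 + 172*v - 160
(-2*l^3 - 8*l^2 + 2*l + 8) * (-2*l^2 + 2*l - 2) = 4*l^5 + 12*l^4 - 16*l^3 + 4*l^2 + 12*l - 16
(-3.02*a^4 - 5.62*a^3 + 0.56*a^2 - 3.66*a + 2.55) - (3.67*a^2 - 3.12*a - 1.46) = -3.02*a^4 - 5.62*a^3 - 3.11*a^2 - 0.54*a + 4.01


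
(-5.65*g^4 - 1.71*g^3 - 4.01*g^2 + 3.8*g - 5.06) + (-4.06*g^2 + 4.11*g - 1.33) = -5.65*g^4 - 1.71*g^3 - 8.07*g^2 + 7.91*g - 6.39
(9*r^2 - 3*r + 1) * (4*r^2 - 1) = 36*r^4 - 12*r^3 - 5*r^2 + 3*r - 1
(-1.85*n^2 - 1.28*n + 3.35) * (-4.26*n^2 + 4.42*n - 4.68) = 7.881*n^4 - 2.7242*n^3 - 11.2706*n^2 + 20.7974*n - 15.678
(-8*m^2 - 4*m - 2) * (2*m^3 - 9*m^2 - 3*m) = -16*m^5 + 64*m^4 + 56*m^3 + 30*m^2 + 6*m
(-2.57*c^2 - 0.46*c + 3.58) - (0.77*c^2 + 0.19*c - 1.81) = -3.34*c^2 - 0.65*c + 5.39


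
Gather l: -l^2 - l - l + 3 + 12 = -l^2 - 2*l + 15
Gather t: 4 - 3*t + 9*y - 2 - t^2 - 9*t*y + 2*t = -t^2 + t*(-9*y - 1) + 9*y + 2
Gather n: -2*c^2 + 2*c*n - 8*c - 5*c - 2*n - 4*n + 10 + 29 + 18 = -2*c^2 - 13*c + n*(2*c - 6) + 57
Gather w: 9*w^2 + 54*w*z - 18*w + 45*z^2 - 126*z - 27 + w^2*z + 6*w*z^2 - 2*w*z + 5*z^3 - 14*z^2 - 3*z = w^2*(z + 9) + w*(6*z^2 + 52*z - 18) + 5*z^3 + 31*z^2 - 129*z - 27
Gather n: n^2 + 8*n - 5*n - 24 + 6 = n^2 + 3*n - 18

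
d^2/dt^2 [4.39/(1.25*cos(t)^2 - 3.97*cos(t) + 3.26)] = (-27.4375*(1 - cos(t)^2)^2 + 65.356125*cos(t)^3 - 11.352101*cos(t)^2 - 187.528508*cos(t) + 130.039702)/(1.25*cos(t)^2 - 3.97*cos(t) + 3.26)^3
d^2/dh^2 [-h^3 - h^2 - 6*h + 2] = -6*h - 2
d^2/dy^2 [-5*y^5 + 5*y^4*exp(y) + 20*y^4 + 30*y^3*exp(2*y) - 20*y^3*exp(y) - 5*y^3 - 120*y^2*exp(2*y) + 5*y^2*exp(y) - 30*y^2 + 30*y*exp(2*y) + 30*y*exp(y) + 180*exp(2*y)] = 5*y^4*exp(y) + 120*y^3*exp(2*y) + 20*y^3*exp(y) - 100*y^3 - 120*y^2*exp(2*y) - 55*y^2*exp(y) + 240*y^2 - 660*y*exp(2*y) - 70*y*exp(y) - 30*y + 600*exp(2*y) + 70*exp(y) - 60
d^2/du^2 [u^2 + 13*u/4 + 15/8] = 2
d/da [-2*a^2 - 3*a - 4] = -4*a - 3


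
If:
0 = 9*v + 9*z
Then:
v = -z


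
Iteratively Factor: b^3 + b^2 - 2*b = (b)*(b^2 + b - 2) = b*(b - 1)*(b + 2)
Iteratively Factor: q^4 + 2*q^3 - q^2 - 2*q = (q)*(q^3 + 2*q^2 - q - 2) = q*(q - 1)*(q^2 + 3*q + 2) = q*(q - 1)*(q + 1)*(q + 2)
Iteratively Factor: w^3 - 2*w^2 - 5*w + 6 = (w + 2)*(w^2 - 4*w + 3) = (w - 1)*(w + 2)*(w - 3)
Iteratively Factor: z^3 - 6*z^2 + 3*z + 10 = (z + 1)*(z^2 - 7*z + 10) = (z - 5)*(z + 1)*(z - 2)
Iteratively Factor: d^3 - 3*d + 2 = (d - 1)*(d^2 + d - 2) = (d - 1)^2*(d + 2)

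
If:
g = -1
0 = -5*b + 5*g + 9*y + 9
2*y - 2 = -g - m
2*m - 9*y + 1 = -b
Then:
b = 115/56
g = -1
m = 45/28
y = 39/56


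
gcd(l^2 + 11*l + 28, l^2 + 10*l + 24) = l + 4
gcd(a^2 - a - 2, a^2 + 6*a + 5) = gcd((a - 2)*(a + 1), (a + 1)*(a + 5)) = a + 1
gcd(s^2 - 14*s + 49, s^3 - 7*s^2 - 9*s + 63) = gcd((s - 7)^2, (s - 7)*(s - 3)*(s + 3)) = s - 7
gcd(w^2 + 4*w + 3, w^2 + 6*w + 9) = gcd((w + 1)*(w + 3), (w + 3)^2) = w + 3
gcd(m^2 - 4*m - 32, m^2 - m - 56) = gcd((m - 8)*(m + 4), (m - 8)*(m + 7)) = m - 8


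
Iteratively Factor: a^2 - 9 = (a - 3)*(a + 3)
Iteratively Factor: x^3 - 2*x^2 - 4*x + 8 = (x + 2)*(x^2 - 4*x + 4) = (x - 2)*(x + 2)*(x - 2)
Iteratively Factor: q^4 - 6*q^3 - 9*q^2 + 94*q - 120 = (q - 3)*(q^3 - 3*q^2 - 18*q + 40) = (q - 3)*(q - 2)*(q^2 - q - 20) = (q - 3)*(q - 2)*(q + 4)*(q - 5)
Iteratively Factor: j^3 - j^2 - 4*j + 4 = (j + 2)*(j^2 - 3*j + 2) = (j - 1)*(j + 2)*(j - 2)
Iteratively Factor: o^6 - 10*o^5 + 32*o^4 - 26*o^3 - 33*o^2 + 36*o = (o - 3)*(o^5 - 7*o^4 + 11*o^3 + 7*o^2 - 12*o) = (o - 3)*(o - 1)*(o^4 - 6*o^3 + 5*o^2 + 12*o) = (o - 3)*(o - 1)*(o + 1)*(o^3 - 7*o^2 + 12*o) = o*(o - 3)*(o - 1)*(o + 1)*(o^2 - 7*o + 12) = o*(o - 4)*(o - 3)*(o - 1)*(o + 1)*(o - 3)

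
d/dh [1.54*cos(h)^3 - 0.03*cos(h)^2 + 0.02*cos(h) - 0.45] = (-4.62*cos(h)^2 + 0.06*cos(h) - 0.02)*sin(h)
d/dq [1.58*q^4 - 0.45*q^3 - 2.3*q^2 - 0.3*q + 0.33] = 6.32*q^3 - 1.35*q^2 - 4.6*q - 0.3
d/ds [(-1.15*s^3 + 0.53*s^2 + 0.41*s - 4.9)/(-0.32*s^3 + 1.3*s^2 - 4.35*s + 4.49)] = (-1.3254*s^4 + 10.2674*s^3 - 23.033*s^2 + 17.4994*s - 19.4741)/(0.1024*s^6 - 0.832*s^5 + 4.474*s^4 - 14.1836*s^3 + 30.5965*s^2 - 39.063*s + 20.1601)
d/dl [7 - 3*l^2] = -6*l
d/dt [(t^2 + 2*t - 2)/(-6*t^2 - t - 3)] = (11*t^2 - 30*t - 8)/(36*t^4 + 12*t^3 + 37*t^2 + 6*t + 9)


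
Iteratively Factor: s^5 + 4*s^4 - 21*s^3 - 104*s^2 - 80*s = (s + 4)*(s^4 - 21*s^2 - 20*s) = (s - 5)*(s + 4)*(s^3 + 5*s^2 + 4*s) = (s - 5)*(s + 1)*(s + 4)*(s^2 + 4*s) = s*(s - 5)*(s + 1)*(s + 4)*(s + 4)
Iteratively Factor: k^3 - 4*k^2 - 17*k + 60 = (k - 5)*(k^2 + k - 12) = (k - 5)*(k - 3)*(k + 4)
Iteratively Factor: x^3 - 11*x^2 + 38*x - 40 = (x - 2)*(x^2 - 9*x + 20) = (x - 5)*(x - 2)*(x - 4)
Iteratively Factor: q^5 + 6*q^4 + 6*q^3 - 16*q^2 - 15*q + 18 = (q + 3)*(q^4 + 3*q^3 - 3*q^2 - 7*q + 6) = (q - 1)*(q + 3)*(q^3 + 4*q^2 + q - 6) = (q - 1)^2*(q + 3)*(q^2 + 5*q + 6) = (q - 1)^2*(q + 2)*(q + 3)*(q + 3)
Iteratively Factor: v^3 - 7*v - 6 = (v + 2)*(v^2 - 2*v - 3) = (v + 1)*(v + 2)*(v - 3)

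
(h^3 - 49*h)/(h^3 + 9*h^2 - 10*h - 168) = h*(h - 7)/(h^2 + 2*h - 24)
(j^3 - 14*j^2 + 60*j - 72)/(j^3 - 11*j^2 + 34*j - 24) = (j^2 - 8*j + 12)/(j^2 - 5*j + 4)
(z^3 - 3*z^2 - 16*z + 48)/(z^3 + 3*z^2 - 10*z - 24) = (z - 4)/(z + 2)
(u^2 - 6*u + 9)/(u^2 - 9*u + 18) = (u - 3)/(u - 6)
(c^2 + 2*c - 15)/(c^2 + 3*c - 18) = (c + 5)/(c + 6)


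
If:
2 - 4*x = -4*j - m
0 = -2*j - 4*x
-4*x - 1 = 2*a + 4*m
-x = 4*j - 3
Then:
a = 205/14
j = 6/7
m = -50/7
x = -3/7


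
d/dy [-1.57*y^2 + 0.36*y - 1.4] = 0.36 - 3.14*y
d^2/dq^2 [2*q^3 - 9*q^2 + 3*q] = 12*q - 18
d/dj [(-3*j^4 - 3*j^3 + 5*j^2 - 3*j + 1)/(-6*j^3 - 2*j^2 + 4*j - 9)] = (18*j^6 + 12*j^5 + 48*j^3 + 113*j^2 - 86*j + 23)/(36*j^6 + 24*j^5 - 44*j^4 + 92*j^3 + 52*j^2 - 72*j + 81)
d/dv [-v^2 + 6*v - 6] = 6 - 2*v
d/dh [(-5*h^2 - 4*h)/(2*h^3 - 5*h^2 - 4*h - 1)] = 2*(5*h^4 + 8*h^3 + 5*h + 2)/(4*h^6 - 20*h^5 + 9*h^4 + 36*h^3 + 26*h^2 + 8*h + 1)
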